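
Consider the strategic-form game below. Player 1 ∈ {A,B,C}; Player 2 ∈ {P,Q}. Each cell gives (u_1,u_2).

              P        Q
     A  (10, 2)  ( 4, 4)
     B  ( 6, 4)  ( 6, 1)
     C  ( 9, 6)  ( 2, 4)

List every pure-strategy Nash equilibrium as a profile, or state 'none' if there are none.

(A,P): not NE [P2→Q gives 4>2]
(A,Q): not NE [P1→B gives 6>4]
(B,P): not NE [P1→A gives 10>6]
(B,Q): not NE [P2→P gives 4>1]
(C,P): not NE [P1→A gives 10>9]
(C,Q): not NE [P1→B gives 6>2; P2→P gives 6>4]

Equilibria: none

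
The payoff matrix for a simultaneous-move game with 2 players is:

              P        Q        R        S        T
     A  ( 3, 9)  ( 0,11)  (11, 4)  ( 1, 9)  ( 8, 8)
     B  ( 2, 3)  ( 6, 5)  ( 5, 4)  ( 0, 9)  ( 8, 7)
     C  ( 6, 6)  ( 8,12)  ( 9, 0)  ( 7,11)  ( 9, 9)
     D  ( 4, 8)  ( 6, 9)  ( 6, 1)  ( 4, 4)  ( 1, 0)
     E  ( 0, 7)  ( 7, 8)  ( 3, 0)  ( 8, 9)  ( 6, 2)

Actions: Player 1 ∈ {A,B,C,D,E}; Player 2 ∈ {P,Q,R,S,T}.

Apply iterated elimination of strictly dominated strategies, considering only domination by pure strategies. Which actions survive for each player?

Remaining: P1:{C,E} P2:{Q,S}

P1 drop B (C beats it: P:6>2 Q:8>6 R:9>5 S:7>0 T:9>8)
P1 drop D (C beats it: P:6>4 Q:8>6 R:9>6 S:7>4 T:9>1)
P2 drop P (Q beats it: A:11>9 C:12>6 E:8>7)
P2 drop R (Q beats it: A:11>4 C:12>0 E:8>0)
P1 drop A (C beats it: Q:8>0 S:7>1 T:9>8)
P2 drop T (Q beats it: C:12>9 E:8>2)
P1→{C,E} P2→{Q,S}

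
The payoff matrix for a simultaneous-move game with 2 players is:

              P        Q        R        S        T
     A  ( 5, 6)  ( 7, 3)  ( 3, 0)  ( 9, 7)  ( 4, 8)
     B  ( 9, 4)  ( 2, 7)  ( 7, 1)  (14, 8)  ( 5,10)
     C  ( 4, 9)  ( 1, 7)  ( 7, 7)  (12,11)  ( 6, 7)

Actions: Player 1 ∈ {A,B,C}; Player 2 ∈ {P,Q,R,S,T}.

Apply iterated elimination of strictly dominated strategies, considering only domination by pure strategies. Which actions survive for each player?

Survivors P1:{B,C} P2:{S,T}

P2 drop P (S beats it: A:7>6 B:8>4 C:11>9)
P2 drop Q (S beats it: A:7>3 B:8>7 C:11>7)
P1 drop A (B beats it: R:7>3 S:14>9 T:5>4)
P2 drop R (S beats it: B:8>1 C:11>7)
P1→{B,C} P2→{S,T}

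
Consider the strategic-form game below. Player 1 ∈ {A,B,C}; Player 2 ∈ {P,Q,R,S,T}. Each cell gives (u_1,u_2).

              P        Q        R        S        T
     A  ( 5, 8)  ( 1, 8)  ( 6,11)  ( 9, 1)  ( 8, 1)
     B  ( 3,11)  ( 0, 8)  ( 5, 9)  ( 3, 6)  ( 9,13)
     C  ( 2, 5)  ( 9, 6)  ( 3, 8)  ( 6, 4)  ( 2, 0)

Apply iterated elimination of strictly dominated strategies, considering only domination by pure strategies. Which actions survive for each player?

Survivors P1:{A,B} P2:{P,R,T}

P2 drop Q (R beats it: A:11>8 B:9>8 C:8>6)
P1 drop C (A beats it: P:5>2 R:6>3 S:9>6 T:8>2)
P2 drop S (P beats it: A:8>1 B:11>6)
P1→{A,B} P2→{P,R,T}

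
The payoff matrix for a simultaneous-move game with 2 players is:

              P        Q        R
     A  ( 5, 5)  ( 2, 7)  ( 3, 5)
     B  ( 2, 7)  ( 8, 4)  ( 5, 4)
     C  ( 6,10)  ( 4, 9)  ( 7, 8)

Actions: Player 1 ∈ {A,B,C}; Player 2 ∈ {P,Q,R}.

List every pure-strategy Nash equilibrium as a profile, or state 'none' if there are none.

PSNE = {(C,P)}

(A,P): not NE [P1→C gives 6>5; P2→Q gives 7>5]
(A,Q): not NE [P1→B gives 8>2]
(A,R): not NE [P1→C gives 7>3; P2→Q gives 7>5]
(B,P): not NE [P1→C gives 6>2]
(B,Q): not NE [P2→P gives 7>4]
(B,R): not NE [P1→C gives 7>5; P2→P gives 7>4]
(C,P): NE
(C,Q): not NE [P1→B gives 8>4; P2→P gives 10>9]
(C,R): not NE [P2→P gives 10>8]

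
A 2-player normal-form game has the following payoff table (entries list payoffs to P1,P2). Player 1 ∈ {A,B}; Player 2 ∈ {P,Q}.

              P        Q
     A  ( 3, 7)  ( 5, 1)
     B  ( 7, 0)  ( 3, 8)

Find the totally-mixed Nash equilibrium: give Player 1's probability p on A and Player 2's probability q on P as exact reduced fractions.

(p,q) = (4/7, 1/3)

P1 indiff ⇒ q·3+(1-q)·5 = q·7+(1-q)·3 ⇒ q(-4) = (1-q)(-2) ⇒ q = 1/3
P2 indiff ⇒ p·7+(1-p)·0 = p·1+(1-p)·8 ⇒ p(6) = (1-p)(8) ⇒ p = 4/7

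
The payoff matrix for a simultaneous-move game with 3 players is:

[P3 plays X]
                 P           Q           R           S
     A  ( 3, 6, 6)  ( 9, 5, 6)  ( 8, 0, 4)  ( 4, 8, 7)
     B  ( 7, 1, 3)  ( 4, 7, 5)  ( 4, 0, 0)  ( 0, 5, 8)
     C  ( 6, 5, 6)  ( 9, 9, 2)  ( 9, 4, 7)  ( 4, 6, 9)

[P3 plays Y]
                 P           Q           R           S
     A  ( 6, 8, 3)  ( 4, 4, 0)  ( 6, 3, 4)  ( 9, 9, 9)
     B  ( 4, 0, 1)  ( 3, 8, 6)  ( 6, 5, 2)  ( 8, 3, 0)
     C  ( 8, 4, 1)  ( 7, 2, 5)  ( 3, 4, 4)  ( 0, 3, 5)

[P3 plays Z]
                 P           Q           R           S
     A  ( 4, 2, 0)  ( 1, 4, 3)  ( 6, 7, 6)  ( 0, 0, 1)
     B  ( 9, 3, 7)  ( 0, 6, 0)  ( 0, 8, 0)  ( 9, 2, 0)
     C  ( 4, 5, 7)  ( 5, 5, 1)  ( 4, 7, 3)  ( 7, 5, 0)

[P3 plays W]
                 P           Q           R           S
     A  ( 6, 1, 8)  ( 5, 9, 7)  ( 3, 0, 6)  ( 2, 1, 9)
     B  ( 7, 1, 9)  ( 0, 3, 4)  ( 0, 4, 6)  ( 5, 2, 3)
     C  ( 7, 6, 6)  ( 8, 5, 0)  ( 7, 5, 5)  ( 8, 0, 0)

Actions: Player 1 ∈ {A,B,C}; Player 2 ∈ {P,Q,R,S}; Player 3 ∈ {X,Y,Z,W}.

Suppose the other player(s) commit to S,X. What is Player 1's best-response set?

BR_1 = {A,C}

u_1(A vs S,X) = 4
u_1(B vs S,X) = 0
u_1(C vs S,X) = 4
max payoff 4 at {A,C}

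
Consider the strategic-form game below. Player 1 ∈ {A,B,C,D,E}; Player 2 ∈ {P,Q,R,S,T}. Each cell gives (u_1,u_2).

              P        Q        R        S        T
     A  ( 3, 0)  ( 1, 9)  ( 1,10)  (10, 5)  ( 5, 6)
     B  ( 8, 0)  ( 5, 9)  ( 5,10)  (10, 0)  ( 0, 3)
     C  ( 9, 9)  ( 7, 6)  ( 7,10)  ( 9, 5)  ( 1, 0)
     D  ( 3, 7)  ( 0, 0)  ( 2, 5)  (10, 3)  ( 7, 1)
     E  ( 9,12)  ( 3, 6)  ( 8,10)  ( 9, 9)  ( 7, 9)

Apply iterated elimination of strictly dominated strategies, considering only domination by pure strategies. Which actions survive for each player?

Remaining: P1:{C,E} P2:{P,R}

P2 drop Q (R beats it: A:10>9 B:10>9 C:10>6 D:5>0 E:10>6)
P2 drop S (R beats it: A:10>5 B:10>0 C:10>5 D:5>3 E:10>9)
P1 drop A (E beats it: P:9>3 R:8>1 T:7>5)
P1 drop B (C beats it: P:9>8 R:7>5 T:1>0)
P2 drop T (P beats it: C:9>0 D:7>1 E:12>9)
P1 drop D (C beats it: P:9>3 R:7>2)
P1→{C,E} P2→{P,R}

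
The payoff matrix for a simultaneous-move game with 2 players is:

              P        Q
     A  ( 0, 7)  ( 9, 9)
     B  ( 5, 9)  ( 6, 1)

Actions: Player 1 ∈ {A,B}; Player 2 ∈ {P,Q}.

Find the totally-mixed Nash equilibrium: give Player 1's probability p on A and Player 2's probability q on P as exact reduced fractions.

(p,q) = (4/5, 3/8)

P1 indiff ⇒ q·0+(1-q)·9 = q·5+(1-q)·6 ⇒ q(-5) = (1-q)(-3) ⇒ q = 3/8
P2 indiff ⇒ p·7+(1-p)·9 = p·9+(1-p)·1 ⇒ p(-2) = (1-p)(-8) ⇒ p = 4/5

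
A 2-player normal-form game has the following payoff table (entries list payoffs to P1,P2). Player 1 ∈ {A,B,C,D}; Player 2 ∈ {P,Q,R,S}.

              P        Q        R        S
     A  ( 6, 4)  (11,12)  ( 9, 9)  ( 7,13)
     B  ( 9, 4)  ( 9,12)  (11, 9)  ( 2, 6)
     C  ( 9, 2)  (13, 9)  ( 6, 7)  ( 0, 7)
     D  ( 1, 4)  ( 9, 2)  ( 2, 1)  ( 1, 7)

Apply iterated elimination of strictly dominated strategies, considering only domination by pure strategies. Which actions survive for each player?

P1 drop D (A beats it: P:6>1 Q:11>9 R:9>2 S:7>1)
P2 drop P (Q beats it: A:12>4 B:12>4 C:9>2)
P2 drop R (Q beats it: A:12>9 B:12>9 C:9>7)
P1 drop B (A beats it: Q:11>9 S:7>2)
P1→{A,C} P2→{Q,S}

Survivors P1:{A,C} P2:{Q,S}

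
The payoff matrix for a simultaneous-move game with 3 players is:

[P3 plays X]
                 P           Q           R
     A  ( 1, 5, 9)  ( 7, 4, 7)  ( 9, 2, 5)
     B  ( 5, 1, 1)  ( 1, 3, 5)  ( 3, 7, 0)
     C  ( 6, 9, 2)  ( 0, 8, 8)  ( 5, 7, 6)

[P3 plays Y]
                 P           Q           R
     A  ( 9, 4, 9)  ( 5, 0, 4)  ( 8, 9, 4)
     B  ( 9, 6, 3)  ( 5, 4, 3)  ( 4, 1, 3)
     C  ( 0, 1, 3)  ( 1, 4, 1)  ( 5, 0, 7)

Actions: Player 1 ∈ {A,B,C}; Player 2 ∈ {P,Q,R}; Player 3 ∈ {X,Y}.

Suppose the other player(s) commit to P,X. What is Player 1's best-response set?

u_1(A vs P,X) = 1
u_1(B vs P,X) = 5
u_1(C vs P,X) = 6
max payoff 6 at {C}

BR_1 = {C}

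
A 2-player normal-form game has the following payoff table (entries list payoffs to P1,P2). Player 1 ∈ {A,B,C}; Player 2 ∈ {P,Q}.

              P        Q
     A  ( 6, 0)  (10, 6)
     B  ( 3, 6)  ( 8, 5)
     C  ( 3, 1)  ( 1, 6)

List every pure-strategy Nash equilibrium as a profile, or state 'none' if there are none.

(A,P): not NE [P2→Q gives 6>0]
(A,Q): NE
(B,P): not NE [P1→A gives 6>3]
(B,Q): not NE [P1→A gives 10>8; P2→P gives 6>5]
(C,P): not NE [P1→A gives 6>3; P2→Q gives 6>1]
(C,Q): not NE [P1→A gives 10>1]

PSNE = {(A,Q)}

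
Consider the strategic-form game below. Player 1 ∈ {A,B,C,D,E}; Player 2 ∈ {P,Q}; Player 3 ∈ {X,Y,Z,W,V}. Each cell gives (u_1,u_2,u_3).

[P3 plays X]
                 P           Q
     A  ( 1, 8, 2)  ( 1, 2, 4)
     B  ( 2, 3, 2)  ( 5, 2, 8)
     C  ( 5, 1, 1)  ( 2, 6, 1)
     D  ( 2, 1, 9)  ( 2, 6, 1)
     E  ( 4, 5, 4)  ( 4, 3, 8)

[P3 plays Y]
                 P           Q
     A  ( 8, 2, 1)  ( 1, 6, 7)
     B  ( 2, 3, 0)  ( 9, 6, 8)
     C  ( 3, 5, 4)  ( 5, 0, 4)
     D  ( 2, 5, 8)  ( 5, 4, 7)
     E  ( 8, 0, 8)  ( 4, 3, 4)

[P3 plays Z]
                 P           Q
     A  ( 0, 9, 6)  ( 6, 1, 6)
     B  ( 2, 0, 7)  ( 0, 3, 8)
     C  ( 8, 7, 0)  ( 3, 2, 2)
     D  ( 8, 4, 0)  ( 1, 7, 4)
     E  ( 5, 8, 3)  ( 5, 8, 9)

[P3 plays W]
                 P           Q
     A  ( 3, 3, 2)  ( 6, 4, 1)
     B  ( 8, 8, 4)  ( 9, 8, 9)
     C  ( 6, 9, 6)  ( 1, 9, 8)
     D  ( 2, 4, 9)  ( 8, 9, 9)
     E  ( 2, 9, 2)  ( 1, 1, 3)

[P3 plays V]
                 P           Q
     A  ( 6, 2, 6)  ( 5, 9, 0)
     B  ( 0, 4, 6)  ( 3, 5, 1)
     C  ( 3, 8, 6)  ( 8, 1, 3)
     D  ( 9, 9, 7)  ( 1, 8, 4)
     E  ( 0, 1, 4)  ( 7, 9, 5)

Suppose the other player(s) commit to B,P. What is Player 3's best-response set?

BR_3 = {Z}

u_3(X vs B,P) = 2
u_3(Y vs B,P) = 0
u_3(Z vs B,P) = 7
u_3(W vs B,P) = 4
u_3(V vs B,P) = 6
max payoff 7 at {Z}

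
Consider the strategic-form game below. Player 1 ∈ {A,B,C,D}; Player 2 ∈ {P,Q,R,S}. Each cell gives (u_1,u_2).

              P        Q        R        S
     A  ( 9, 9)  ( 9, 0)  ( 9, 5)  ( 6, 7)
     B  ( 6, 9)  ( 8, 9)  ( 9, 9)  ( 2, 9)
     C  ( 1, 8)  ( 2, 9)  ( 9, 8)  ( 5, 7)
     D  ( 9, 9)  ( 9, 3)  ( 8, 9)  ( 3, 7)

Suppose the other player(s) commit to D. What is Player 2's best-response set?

u_2(P vs D) = 9
u_2(Q vs D) = 3
u_2(R vs D) = 9
u_2(S vs D) = 7
max payoff 9 at {P,R}

argmax u_2 = {P,R}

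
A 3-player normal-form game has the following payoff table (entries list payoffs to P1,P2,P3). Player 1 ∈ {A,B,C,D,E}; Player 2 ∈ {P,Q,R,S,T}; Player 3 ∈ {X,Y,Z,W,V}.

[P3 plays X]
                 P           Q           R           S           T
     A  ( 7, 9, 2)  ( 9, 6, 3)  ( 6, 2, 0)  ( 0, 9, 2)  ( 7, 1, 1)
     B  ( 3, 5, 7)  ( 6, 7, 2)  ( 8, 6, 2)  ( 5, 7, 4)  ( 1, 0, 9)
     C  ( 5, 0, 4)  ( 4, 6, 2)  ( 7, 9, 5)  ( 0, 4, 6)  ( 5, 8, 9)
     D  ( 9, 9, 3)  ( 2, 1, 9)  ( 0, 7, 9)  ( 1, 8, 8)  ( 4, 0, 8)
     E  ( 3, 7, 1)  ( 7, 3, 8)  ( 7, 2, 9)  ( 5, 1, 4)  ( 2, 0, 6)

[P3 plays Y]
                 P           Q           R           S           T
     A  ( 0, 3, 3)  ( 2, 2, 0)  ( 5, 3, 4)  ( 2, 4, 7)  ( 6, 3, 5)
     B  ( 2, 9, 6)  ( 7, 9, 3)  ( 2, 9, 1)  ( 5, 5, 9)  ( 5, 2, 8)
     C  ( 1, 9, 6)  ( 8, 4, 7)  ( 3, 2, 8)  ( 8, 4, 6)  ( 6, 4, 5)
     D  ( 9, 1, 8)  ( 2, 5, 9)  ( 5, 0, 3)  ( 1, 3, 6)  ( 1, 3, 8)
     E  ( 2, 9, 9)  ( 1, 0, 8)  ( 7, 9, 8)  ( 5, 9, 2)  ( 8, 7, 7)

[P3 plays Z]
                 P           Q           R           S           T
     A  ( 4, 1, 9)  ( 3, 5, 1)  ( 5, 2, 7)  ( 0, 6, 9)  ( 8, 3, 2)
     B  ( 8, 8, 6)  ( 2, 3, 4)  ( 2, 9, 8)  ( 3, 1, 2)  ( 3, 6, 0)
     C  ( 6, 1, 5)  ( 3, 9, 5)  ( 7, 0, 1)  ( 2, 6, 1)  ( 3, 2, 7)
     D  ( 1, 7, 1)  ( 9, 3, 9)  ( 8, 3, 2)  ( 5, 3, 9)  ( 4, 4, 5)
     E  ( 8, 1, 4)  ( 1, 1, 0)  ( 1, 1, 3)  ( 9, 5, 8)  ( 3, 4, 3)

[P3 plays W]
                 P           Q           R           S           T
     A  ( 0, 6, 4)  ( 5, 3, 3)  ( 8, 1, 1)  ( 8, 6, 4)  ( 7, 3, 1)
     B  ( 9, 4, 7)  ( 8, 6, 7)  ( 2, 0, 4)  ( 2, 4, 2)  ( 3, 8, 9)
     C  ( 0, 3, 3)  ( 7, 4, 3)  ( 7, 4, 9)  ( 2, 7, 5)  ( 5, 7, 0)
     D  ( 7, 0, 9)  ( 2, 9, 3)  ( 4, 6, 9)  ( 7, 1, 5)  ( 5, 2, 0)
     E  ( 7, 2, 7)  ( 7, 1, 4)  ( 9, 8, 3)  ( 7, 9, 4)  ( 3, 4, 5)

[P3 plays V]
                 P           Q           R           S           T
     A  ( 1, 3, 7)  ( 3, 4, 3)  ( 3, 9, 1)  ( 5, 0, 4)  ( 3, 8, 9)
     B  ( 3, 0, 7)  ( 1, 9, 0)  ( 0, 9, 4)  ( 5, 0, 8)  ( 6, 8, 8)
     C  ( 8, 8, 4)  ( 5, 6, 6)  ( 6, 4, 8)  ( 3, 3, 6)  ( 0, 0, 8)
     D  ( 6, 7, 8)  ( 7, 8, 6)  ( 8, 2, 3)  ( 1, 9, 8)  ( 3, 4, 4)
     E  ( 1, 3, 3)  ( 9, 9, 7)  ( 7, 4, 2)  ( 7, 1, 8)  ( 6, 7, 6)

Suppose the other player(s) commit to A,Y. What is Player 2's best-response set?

argmax u_2 = {S}

u_2(P vs A,Y) = 3
u_2(Q vs A,Y) = 2
u_2(R vs A,Y) = 3
u_2(S vs A,Y) = 4
u_2(T vs A,Y) = 3
max payoff 4 at {S}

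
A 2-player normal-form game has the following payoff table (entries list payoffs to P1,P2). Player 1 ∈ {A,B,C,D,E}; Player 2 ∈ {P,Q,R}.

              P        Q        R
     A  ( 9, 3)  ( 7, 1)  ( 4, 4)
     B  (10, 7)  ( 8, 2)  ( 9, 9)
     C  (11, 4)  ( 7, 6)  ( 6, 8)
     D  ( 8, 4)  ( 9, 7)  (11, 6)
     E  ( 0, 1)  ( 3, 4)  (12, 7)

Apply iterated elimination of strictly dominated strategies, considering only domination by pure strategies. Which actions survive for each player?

Remaining: P1:{D,E} P2:{Q,R}

P1 drop A (B beats it: P:10>9 Q:8>7 R:9>4)
P2 drop P (R beats it: B:9>7 C:8>4 D:6>4 E:7>1)
P1 drop B (D beats it: Q:9>8 R:11>9)
P1 drop C (D beats it: Q:9>7 R:11>6)
P1→{D,E} P2→{Q,R}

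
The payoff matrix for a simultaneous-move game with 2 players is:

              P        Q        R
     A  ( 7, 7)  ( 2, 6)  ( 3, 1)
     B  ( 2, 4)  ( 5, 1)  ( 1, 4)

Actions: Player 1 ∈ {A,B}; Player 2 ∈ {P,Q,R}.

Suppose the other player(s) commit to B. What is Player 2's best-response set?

BR_2 = {P,R}

u_2(P vs B) = 4
u_2(Q vs B) = 1
u_2(R vs B) = 4
max payoff 4 at {P,R}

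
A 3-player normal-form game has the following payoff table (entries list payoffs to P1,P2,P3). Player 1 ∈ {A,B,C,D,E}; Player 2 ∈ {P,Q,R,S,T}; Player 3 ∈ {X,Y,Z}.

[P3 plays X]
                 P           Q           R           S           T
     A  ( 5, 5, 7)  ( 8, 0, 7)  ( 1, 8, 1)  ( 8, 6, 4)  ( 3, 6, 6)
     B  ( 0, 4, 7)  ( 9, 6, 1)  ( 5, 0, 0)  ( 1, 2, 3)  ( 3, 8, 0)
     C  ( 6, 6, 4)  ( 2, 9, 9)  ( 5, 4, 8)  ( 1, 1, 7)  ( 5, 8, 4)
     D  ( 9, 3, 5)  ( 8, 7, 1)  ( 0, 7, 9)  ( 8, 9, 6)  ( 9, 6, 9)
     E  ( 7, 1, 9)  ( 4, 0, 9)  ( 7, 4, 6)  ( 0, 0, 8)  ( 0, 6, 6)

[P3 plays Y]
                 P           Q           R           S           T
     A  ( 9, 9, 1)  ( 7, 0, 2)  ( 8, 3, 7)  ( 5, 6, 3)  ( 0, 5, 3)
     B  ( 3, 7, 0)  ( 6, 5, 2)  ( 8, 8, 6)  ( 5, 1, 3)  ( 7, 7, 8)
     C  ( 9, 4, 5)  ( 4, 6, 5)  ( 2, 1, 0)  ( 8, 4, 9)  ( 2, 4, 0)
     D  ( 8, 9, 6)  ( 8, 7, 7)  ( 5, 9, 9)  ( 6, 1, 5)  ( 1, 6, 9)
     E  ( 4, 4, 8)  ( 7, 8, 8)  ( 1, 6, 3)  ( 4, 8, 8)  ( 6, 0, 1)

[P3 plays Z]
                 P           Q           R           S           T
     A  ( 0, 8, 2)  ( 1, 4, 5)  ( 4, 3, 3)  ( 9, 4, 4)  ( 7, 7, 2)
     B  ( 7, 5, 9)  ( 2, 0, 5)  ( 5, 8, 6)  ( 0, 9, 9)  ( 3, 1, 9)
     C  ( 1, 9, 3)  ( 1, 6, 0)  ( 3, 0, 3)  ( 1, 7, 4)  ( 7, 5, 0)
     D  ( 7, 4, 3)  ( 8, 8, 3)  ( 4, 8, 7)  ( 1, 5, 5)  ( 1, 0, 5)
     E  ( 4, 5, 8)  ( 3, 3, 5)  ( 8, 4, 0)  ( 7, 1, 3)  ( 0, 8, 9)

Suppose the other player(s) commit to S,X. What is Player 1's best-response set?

argmax u_1 = {A,D}

u_1(A vs S,X) = 8
u_1(B vs S,X) = 1
u_1(C vs S,X) = 1
u_1(D vs S,X) = 8
u_1(E vs S,X) = 0
max payoff 8 at {A,D}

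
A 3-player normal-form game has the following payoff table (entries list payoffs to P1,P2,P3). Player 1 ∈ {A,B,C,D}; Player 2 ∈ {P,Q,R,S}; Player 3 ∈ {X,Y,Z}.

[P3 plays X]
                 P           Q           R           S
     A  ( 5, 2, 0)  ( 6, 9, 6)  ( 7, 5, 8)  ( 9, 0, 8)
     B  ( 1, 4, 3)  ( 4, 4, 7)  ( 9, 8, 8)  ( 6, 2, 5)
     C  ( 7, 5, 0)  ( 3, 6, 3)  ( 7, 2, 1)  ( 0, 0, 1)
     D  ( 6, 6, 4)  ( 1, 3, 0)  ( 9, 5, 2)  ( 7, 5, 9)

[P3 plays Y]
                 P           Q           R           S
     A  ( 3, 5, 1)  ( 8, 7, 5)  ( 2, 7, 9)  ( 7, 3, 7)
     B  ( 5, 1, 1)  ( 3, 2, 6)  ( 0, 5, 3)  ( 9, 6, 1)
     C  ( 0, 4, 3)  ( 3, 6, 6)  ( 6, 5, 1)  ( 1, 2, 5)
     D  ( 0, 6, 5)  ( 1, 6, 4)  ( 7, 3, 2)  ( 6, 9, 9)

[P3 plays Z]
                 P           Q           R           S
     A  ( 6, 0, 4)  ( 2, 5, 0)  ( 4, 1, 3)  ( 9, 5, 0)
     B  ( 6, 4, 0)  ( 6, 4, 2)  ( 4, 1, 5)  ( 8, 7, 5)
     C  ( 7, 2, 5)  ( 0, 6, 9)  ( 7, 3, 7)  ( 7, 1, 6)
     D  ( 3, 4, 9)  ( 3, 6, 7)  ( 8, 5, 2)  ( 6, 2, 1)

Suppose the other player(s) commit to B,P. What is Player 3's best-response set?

u_3(X vs B,P) = 3
u_3(Y vs B,P) = 1
u_3(Z vs B,P) = 0
max payoff 3 at {X}

P3 best: {X}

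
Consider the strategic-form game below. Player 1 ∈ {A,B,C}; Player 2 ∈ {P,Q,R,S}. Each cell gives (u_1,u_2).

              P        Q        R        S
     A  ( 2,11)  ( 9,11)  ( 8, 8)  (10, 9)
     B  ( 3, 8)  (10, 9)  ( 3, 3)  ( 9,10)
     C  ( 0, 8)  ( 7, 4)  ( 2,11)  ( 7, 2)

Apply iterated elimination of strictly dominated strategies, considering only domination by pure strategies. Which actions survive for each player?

Remaining: P1:{A,B} P2:{P,Q,S}

P1 drop C (A beats it: P:2>0 Q:9>7 R:8>2 S:10>7)
P2 drop R (P beats it: A:11>8 B:8>3)
P1→{A,B} P2→{P,Q,S}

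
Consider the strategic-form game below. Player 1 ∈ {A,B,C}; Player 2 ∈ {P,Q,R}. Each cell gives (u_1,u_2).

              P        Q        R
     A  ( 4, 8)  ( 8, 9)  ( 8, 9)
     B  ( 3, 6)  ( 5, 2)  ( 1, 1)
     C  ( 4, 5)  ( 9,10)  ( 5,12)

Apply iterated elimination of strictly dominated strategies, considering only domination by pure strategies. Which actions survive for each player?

P1 drop B (A beats it: P:4>3 Q:8>5 R:8>1)
P2 drop P (Q beats it: A:9>8 C:10>5)
P1→{A,C} P2→{Q,R}

Remaining: P1:{A,C} P2:{Q,R}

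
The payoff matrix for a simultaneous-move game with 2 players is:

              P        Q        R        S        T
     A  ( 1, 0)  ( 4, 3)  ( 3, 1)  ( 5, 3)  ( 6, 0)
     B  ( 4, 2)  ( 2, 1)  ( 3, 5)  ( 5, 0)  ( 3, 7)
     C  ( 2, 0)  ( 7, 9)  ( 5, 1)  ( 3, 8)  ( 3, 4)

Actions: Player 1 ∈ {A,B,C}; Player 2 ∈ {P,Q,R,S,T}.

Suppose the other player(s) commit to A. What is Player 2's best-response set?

u_2(P vs A) = 0
u_2(Q vs A) = 3
u_2(R vs A) = 1
u_2(S vs A) = 3
u_2(T vs A) = 0
max payoff 3 at {Q,S}

BR_2 = {Q,S}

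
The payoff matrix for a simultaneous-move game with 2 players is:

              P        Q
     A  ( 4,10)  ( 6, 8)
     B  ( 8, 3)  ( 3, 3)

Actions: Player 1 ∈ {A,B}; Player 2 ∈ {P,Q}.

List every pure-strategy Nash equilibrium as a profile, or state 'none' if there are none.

(A,P): not NE [P1→B gives 8>4]
(A,Q): not NE [P2→P gives 10>8]
(B,P): NE
(B,Q): not NE [P1→A gives 6>3]

NE set: (B,P)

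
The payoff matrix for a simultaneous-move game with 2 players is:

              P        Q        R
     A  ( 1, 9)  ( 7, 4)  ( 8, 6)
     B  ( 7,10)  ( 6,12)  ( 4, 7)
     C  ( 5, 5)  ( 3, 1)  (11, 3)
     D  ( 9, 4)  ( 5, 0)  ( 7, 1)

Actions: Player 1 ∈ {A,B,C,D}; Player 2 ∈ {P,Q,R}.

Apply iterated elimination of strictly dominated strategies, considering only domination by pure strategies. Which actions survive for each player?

IESDS → P1:{A,B,D} P2:{P,Q}

P2 drop R (P beats it: A:9>6 B:10>7 C:5>3 D:4>1)
P1 drop C (B beats it: P:7>5 Q:6>3)
P1→{A,B,D} P2→{P,Q}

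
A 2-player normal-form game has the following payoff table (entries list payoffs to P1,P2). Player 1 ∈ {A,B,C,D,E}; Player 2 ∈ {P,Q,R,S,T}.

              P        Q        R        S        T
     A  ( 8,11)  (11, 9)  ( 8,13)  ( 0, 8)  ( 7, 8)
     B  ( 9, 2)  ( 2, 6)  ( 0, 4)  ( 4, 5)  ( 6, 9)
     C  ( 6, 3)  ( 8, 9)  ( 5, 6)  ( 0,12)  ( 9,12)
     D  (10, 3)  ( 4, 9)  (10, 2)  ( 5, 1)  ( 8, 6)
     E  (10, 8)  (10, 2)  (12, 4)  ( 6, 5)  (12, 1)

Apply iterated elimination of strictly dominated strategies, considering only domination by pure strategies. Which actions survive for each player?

P1 drop B (D beats it: P:10>9 Q:4>2 R:10>0 S:5>4 T:8>6)
P1 drop C (E beats it: P:10>6 Q:10>8 R:12>5 S:6>0 T:12>9)
P2 drop S (P beats it: A:11>8 D:3>1 E:8>5)
P2 drop T (Q beats it: A:9>8 D:9>6 E:2>1)
P1→{A,D,E} P2→{P,Q,R}

Survivors P1:{A,D,E} P2:{P,Q,R}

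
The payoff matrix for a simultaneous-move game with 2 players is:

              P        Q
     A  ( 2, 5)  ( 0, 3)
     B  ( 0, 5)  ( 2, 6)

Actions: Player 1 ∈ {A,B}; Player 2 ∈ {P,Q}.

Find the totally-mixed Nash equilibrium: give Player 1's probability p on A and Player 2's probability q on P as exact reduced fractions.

(p,q) = (1/3, 1/2)

P1 indiff ⇒ q·2+(1-q)·0 = q·0+(1-q)·2 ⇒ q(2) = (1-q)(2) ⇒ q = 1/2
P2 indiff ⇒ p·5+(1-p)·5 = p·3+(1-p)·6 ⇒ p(2) = (1-p)(1) ⇒ p = 1/3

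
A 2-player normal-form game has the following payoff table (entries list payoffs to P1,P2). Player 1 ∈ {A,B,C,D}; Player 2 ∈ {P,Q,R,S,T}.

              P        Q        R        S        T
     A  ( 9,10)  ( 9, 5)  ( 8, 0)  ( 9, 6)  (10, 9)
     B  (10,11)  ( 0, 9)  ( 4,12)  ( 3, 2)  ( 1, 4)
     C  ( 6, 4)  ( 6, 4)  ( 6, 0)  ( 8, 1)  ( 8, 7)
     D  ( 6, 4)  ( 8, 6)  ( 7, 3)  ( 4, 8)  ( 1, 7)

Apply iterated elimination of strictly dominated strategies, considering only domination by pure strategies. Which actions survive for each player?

P1 drop C (A beats it: P:9>6 Q:9>6 R:8>6 S:9>8 T:10>8)
P1 drop D (A beats it: P:9>6 Q:9>8 R:8>7 S:9>4 T:10>1)
P2 drop Q (P beats it: A:10>5 B:11>9)
P2 drop S (P beats it: A:10>6 B:11>2)
P2 drop T (P beats it: A:10>9 B:11>4)
P1→{A,B} P2→{P,R}

IESDS → P1:{A,B} P2:{P,R}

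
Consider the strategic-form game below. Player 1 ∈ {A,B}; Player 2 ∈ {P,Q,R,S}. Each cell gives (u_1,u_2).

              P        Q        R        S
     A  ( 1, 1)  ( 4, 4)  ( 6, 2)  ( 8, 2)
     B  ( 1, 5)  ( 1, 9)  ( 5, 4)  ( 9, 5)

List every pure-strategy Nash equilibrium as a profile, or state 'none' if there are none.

Nash profiles: (A,Q)

(A,P): not NE [P2→Q gives 4>1]
(A,Q): NE
(A,R): not NE [P2→Q gives 4>2]
(A,S): not NE [P1→B gives 9>8; P2→Q gives 4>2]
(B,P): not NE [P2→Q gives 9>5]
(B,Q): not NE [P1→A gives 4>1]
(B,R): not NE [P1→A gives 6>5; P2→Q gives 9>4]
(B,S): not NE [P2→Q gives 9>5]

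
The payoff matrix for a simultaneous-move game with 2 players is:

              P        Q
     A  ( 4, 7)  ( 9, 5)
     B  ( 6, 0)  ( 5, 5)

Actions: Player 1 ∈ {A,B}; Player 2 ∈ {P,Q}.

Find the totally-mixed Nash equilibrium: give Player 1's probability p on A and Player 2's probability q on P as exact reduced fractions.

p=5/7, q=2/3

P1 indiff ⇒ q·4+(1-q)·9 = q·6+(1-q)·5 ⇒ q(-2) = (1-q)(-4) ⇒ q = 2/3
P2 indiff ⇒ p·7+(1-p)·0 = p·5+(1-p)·5 ⇒ p(2) = (1-p)(5) ⇒ p = 5/7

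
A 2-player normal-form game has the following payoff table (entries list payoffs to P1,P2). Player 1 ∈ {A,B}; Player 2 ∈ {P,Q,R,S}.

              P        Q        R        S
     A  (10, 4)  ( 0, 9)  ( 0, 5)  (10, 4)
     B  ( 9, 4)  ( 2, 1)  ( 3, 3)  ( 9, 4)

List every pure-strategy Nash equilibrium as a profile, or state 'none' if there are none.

PSNE: ∅

(A,P): not NE [P2→Q gives 9>4]
(A,Q): not NE [P1→B gives 2>0]
(A,R): not NE [P1→B gives 3>0; P2→Q gives 9>5]
(A,S): not NE [P2→Q gives 9>4]
(B,P): not NE [P1→A gives 10>9]
(B,Q): not NE [P2→S gives 4>1]
(B,R): not NE [P2→S gives 4>3]
(B,S): not NE [P1→A gives 10>9]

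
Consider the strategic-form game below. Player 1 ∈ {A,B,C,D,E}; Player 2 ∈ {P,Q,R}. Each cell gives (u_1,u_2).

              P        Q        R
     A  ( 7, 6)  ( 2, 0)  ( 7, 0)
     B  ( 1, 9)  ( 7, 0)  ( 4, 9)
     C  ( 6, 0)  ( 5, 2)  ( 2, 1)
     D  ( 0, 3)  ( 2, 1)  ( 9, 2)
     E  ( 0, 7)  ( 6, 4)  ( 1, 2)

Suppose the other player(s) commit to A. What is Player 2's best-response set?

BR_2 = {P}

u_2(P vs A) = 6
u_2(Q vs A) = 0
u_2(R vs A) = 0
max payoff 6 at {P}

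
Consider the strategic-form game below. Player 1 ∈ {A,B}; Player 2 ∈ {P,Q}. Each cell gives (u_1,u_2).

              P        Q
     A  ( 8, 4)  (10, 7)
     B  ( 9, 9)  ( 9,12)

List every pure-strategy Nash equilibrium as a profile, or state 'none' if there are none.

PSNE = {(A,Q)}

(A,P): not NE [P1→B gives 9>8; P2→Q gives 7>4]
(A,Q): NE
(B,P): not NE [P2→Q gives 12>9]
(B,Q): not NE [P1→A gives 10>9]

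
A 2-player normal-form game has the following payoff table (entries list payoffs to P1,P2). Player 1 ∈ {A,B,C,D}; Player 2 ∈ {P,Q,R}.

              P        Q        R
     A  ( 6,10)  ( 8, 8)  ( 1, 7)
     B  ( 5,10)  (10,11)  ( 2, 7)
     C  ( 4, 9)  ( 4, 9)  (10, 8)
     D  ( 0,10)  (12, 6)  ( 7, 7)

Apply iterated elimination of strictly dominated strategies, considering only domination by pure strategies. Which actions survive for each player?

P2 drop R (P beats it: A:10>7 B:10>7 C:9>8 D:10>7)
P1 drop C (A beats it: P:6>4 Q:8>4)
P1→{A,B,D} P2→{P,Q}

Survivors P1:{A,B,D} P2:{P,Q}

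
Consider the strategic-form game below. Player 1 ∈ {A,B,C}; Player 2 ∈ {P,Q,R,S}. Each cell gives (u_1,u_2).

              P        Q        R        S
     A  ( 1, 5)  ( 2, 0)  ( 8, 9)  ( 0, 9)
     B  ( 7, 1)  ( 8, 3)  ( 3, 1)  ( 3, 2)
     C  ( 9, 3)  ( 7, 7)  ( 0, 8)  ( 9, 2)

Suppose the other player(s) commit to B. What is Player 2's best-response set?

BR_2 = {Q}

u_2(P vs B) = 1
u_2(Q vs B) = 3
u_2(R vs B) = 1
u_2(S vs B) = 2
max payoff 3 at {Q}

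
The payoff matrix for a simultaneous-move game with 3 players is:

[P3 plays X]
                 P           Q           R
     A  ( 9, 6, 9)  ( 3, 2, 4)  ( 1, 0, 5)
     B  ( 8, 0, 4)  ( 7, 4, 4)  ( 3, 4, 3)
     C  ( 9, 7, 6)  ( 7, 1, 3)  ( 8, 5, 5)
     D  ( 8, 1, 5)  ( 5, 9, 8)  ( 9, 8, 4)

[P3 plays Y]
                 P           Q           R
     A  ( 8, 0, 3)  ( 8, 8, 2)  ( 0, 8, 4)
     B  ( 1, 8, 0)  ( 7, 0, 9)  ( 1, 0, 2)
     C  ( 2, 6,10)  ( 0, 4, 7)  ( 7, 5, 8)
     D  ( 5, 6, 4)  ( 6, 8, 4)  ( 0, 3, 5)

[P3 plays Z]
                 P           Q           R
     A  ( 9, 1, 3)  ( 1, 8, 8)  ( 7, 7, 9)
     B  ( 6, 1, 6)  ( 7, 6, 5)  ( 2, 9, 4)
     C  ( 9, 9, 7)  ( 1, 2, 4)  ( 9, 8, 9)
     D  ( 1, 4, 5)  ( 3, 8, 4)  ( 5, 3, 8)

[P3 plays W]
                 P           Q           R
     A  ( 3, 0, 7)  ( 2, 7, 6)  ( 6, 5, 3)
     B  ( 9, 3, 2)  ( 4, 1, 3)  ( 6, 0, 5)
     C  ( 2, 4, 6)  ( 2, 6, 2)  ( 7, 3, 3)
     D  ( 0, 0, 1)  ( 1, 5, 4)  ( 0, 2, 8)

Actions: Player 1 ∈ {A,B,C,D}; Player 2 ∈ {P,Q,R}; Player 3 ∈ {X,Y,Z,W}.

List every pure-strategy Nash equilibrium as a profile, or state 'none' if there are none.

Nash profiles: (A,P,X)

(A,P,X): NE
(A,P,Y): not NE [P2→R gives 8>0; P3→X gives 9>3]
(A,P,Z): not NE [P2→Q gives 8>1; P3→X gives 9>3]
(A,P,W): not NE [P1→B gives 9>3; P2→Q gives 7>0; P3→X gives 9>7]
(A,Q,X): not NE [P1→C gives 7>3; P2→P gives 6>2; P3→Z gives 8>4]
(A,Q,Y): not NE [P3→Z gives 8>2]
(A,Q,Z): not NE [P1→B gives 7>1]
(A,Q,W): not NE [P1→B gives 4>2; P3→Z gives 8>6]
(A,R,X): not NE [P1→D gives 9>1; P2→P gives 6>0; P3→Z gives 9>5]
(A,R,Y): not NE [P1→C gives 7>0; P3→Z gives 9>4]
(A,R,Z): not NE [P1→C gives 9>7; P2→Q gives 8>7]
(A,R,W): not NE [P1→C gives 7>6; P2→Q gives 7>5; P3→Z gives 9>3]
(B,P,X): not NE [P1→C gives 9>8; P2→R gives 4>0; P3→Z gives 6>4]
(B,P,Y): not NE [P1→A gives 8>1; P3→Z gives 6>0]
(B,P,Z): not NE [P1→C gives 9>6; P2→R gives 9>1]
(B,P,W): not NE [P3→Z gives 6>2]
(B,Q,X): not NE [P3→Y gives 9>4]
(B,Q,Y): not NE [P1→A gives 8>7; P2→P gives 8>0]
(B,Q,Z): not NE [P2→R gives 9>6; P3→Y gives 9>5]
(B,Q,W): not NE [P2→P gives 3>1; P3→Y gives 9>3]
(B,R,X): not NE [P1→D gives 9>3; P3→W gives 5>3]
(B,R,Y): not NE [P1→C gives 7>1; P2→P gives 8>0; P3→W gives 5>2]
(B,R,Z): not NE [P1→C gives 9>2; P3→W gives 5>4]
(B,R,W): not NE [P1→C gives 7>6; P2→P gives 3>0]
(C,P,X): not NE [P3→Y gives 10>6]
(C,P,Y): not NE [P1→A gives 8>2]
(C,P,Z): not NE [P3→Y gives 10>7]
(C,P,W): not NE [P1→B gives 9>2; P2→Q gives 6>4; P3→Y gives 10>6]
(C,Q,X): not NE [P2→P gives 7>1; P3→Y gives 7>3]
(C,Q,Y): not NE [P1→A gives 8>0; P2→P gives 6>4]
(C,Q,Z): not NE [P1→B gives 7>1; P2→P gives 9>2; P3→Y gives 7>4]
(C,Q,W): not NE [P1→B gives 4>2; P3→Y gives 7>2]
(C,R,X): not NE [P1→D gives 9>8; P2→P gives 7>5; P3→Z gives 9>5]
(C,R,Y): not NE [P2→P gives 6>5; P3→Z gives 9>8]
(C,R,Z): not NE [P2→P gives 9>8]
(C,R,W): not NE [P2→Q gives 6>3; P3→Z gives 9>3]
(D,P,X): not NE [P1→C gives 9>8; P2→Q gives 9>1]
(D,P,Y): not NE [P1→A gives 8>5; P2→Q gives 8>6; P3→Z gives 5>4]
(D,P,Z): not NE [P1→C gives 9>1; P2→Q gives 8>4]
(D,P,W): not NE [P1→B gives 9>0; P2→Q gives 5>0; P3→Z gives 5>1]
(D,Q,X): not NE [P1→C gives 7>5]
(D,Q,Y): not NE [P1→A gives 8>6; P3→X gives 8>4]
(D,Q,Z): not NE [P1→B gives 7>3; P3→X gives 8>4]
(D,Q,W): not NE [P1→B gives 4>1; P3→X gives 8>4]
(D,R,X): not NE [P2→Q gives 9>8; P3→W gives 8>4]
(D,R,Y): not NE [P1→C gives 7>0; P2→Q gives 8>3; P3→W gives 8>5]
(D,R,Z): not NE [P1→C gives 9>5; P2→Q gives 8>3]
(D,R,W): not NE [P1→C gives 7>0; P2→Q gives 5>2]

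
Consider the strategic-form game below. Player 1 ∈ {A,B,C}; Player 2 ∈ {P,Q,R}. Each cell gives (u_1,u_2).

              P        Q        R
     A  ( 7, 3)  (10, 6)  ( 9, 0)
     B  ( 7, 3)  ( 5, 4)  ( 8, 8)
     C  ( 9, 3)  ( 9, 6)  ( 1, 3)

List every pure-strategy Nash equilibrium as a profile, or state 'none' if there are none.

Nash profiles: (A,Q)

(A,P): not NE [P1→C gives 9>7; P2→Q gives 6>3]
(A,Q): NE
(A,R): not NE [P2→Q gives 6>0]
(B,P): not NE [P1→C gives 9>7; P2→R gives 8>3]
(B,Q): not NE [P1→A gives 10>5; P2→R gives 8>4]
(B,R): not NE [P1→A gives 9>8]
(C,P): not NE [P2→Q gives 6>3]
(C,Q): not NE [P1→A gives 10>9]
(C,R): not NE [P1→A gives 9>1; P2→Q gives 6>3]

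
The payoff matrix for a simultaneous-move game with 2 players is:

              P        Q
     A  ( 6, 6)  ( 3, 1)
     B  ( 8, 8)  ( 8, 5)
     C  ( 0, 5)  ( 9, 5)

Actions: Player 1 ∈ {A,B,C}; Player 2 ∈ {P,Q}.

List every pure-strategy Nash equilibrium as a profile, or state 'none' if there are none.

PSNE = {(B,P), (C,Q)}

(A,P): not NE [P1→B gives 8>6]
(A,Q): not NE [P1→C gives 9>3; P2→P gives 6>1]
(B,P): NE
(B,Q): not NE [P1→C gives 9>8; P2→P gives 8>5]
(C,P): not NE [P1→B gives 8>0]
(C,Q): NE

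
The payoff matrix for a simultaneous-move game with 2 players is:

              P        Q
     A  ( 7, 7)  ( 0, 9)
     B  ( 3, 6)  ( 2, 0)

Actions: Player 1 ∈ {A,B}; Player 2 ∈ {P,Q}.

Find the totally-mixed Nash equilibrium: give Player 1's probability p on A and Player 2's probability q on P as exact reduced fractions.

(p,q) = (3/4, 1/3)

P1 indiff ⇒ q·7+(1-q)·0 = q·3+(1-q)·2 ⇒ q(4) = (1-q)(2) ⇒ q = 1/3
P2 indiff ⇒ p·7+(1-p)·6 = p·9+(1-p)·0 ⇒ p(-2) = (1-p)(-6) ⇒ p = 3/4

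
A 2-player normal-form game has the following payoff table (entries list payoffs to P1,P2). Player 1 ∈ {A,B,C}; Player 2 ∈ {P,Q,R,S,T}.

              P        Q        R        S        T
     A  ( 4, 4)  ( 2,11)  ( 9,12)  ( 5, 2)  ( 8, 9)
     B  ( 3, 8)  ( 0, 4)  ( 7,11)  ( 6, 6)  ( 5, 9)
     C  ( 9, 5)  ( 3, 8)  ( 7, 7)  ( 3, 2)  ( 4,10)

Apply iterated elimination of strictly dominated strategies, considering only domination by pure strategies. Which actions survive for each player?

P2 drop P (R beats it: A:12>4 B:11>8 C:7>5)
P2 drop S (R beats it: A:12>2 B:11>6 C:7>2)
P1 drop B (A beats it: Q:2>0 R:9>7 T:8>5)
P1→{A,C} P2→{Q,R,T}

Remaining: P1:{A,C} P2:{Q,R,T}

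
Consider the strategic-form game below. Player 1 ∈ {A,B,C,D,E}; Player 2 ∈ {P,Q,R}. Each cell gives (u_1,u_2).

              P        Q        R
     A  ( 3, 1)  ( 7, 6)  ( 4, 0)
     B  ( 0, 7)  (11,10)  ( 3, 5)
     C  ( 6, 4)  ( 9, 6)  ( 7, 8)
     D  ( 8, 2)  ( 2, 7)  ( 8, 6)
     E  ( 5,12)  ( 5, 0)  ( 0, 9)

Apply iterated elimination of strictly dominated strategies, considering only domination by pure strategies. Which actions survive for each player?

Survivors P1:{B,C,D} P2:{Q,R}

P1 drop A (C beats it: P:6>3 Q:9>7 R:7>4)
P1 drop E (C beats it: P:6>5 Q:9>5 R:7>0)
P2 drop P (Q beats it: B:10>7 C:6>4 D:7>2)
P1→{B,C,D} P2→{Q,R}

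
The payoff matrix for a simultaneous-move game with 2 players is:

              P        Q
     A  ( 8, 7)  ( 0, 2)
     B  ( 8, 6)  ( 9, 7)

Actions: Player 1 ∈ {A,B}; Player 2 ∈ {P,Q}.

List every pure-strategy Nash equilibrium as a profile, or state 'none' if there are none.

(A,P): NE
(A,Q): not NE [P1→B gives 9>0; P2→P gives 7>2]
(B,P): not NE [P2→Q gives 7>6]
(B,Q): NE

NE set: (A,P), (B,Q)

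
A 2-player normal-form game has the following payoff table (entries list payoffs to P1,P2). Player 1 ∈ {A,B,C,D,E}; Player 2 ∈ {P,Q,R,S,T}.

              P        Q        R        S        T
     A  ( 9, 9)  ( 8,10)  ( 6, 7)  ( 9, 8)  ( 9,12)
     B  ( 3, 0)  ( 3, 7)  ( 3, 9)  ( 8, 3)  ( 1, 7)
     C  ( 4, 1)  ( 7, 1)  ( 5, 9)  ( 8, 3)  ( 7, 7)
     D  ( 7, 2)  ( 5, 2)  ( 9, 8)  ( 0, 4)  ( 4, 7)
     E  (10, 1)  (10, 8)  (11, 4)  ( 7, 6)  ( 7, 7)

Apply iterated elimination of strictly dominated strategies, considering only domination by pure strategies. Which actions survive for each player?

P1 drop B (A beats it: P:9>3 Q:8>3 R:6>3 S:9>8 T:9>1)
P1 drop C (A beats it: P:9>4 Q:8>7 R:6>5 S:9>8 T:9>7)
P1 drop D (E beats it: P:10>7 Q:10>5 R:11>9 S:7>0 T:7>4)
P2 drop P (Q beats it: A:10>9 E:8>1)
P2 drop R (Q beats it: A:10>7 E:8>4)
P2 drop S (Q beats it: A:10>8 E:8>6)
P1→{A,E} P2→{Q,T}

Survivors P1:{A,E} P2:{Q,T}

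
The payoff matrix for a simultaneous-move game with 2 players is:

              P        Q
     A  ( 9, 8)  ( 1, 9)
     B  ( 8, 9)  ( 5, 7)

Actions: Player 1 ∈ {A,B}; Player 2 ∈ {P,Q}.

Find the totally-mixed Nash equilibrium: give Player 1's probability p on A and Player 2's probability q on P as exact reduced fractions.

p=2/3, q=4/5

P1 indiff ⇒ q·9+(1-q)·1 = q·8+(1-q)·5 ⇒ q(1) = (1-q)(4) ⇒ q = 4/5
P2 indiff ⇒ p·8+(1-p)·9 = p·9+(1-p)·7 ⇒ p(-1) = (1-p)(-2) ⇒ p = 2/3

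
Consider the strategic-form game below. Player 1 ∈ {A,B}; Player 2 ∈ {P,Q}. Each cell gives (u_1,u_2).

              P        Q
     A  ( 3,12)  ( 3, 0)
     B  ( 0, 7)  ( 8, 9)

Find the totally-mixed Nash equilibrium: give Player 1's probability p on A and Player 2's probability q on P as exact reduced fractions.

P1 indiff ⇒ q·3+(1-q)·3 = q·0+(1-q)·8 ⇒ q(3) = (1-q)(5) ⇒ q = 5/8
P2 indiff ⇒ p·12+(1-p)·7 = p·0+(1-p)·9 ⇒ p(12) = (1-p)(2) ⇒ p = 1/7

(p,q) = (1/7, 5/8)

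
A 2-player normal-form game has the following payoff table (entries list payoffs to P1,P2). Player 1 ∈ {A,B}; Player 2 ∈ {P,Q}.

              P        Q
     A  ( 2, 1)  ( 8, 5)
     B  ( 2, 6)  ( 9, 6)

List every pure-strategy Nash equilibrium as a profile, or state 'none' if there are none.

(A,P): not NE [P2→Q gives 5>1]
(A,Q): not NE [P1→B gives 9>8]
(B,P): NE
(B,Q): NE

NE set: (B,P), (B,Q)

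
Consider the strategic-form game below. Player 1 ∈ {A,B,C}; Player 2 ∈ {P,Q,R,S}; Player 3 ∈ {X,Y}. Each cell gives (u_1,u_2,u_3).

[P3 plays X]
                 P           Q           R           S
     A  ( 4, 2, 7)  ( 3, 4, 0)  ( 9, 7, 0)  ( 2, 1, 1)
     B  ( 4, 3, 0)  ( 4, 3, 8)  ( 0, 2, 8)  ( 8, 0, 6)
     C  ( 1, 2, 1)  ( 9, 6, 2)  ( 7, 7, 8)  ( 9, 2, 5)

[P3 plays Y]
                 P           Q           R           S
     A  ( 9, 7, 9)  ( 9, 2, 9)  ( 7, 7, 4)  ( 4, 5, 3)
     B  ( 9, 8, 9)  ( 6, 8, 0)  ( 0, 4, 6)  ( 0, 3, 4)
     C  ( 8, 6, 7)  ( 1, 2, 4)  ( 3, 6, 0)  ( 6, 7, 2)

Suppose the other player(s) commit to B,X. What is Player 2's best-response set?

u_2(P vs B,X) = 3
u_2(Q vs B,X) = 3
u_2(R vs B,X) = 2
u_2(S vs B,X) = 0
max payoff 3 at {P,Q}

P2 best: {P,Q}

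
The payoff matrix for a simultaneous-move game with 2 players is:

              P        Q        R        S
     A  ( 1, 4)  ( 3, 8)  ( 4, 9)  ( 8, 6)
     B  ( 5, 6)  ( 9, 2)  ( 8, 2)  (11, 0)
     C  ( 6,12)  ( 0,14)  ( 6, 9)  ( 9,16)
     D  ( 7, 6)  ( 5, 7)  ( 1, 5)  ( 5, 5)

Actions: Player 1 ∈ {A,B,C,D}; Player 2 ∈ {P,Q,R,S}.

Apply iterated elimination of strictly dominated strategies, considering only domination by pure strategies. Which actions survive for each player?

IESDS → P1:{B,C,D} P2:{P,Q,S}

P1 drop A (B beats it: P:5>1 Q:9>3 R:8>4 S:11>8)
P2 drop R (P beats it: B:6>2 C:12>9 D:6>5)
P1→{B,C,D} P2→{P,Q,S}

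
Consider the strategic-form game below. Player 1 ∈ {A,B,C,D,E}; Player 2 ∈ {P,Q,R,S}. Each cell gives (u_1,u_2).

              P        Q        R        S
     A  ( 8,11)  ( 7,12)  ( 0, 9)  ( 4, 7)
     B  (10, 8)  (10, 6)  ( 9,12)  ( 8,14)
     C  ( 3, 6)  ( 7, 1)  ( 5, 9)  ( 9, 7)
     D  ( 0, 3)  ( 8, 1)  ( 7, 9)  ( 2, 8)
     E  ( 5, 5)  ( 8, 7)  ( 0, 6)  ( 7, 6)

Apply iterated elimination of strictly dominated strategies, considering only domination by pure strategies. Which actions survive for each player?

P1 drop A (B beats it: P:10>8 Q:10>7 R:9>0 S:8>4)
P1 drop D (B beats it: P:10>0 Q:10>8 R:9>7 S:8>2)
P1 drop E (B beats it: P:10>5 Q:10>8 R:9>0 S:8>7)
P2 drop P (R beats it: B:12>8 C:9>6)
P2 drop Q (R beats it: B:12>6 C:9>1)
P1→{B,C} P2→{R,S}

Survivors P1:{B,C} P2:{R,S}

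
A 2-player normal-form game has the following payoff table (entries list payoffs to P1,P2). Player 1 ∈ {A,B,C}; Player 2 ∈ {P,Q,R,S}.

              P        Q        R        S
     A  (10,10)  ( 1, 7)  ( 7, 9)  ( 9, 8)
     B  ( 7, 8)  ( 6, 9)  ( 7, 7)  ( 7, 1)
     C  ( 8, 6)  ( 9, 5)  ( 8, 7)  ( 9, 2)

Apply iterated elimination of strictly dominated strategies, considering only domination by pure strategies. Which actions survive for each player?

P1 drop B (C beats it: P:8>7 Q:9>6 R:8>7 S:9>7)
P2 drop Q (P beats it: A:10>7 C:6>5)
P2 drop S (P beats it: A:10>8 C:6>2)
P1→{A,C} P2→{P,R}

Remaining: P1:{A,C} P2:{P,R}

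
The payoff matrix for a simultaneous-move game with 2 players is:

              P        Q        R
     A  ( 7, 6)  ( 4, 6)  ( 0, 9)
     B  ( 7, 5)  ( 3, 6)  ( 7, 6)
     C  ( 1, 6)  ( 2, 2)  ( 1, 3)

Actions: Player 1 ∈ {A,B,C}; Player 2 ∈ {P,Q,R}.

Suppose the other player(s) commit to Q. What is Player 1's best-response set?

u_1(A vs Q) = 4
u_1(B vs Q) = 3
u_1(C vs Q) = 2
max payoff 4 at {A}

argmax u_1 = {A}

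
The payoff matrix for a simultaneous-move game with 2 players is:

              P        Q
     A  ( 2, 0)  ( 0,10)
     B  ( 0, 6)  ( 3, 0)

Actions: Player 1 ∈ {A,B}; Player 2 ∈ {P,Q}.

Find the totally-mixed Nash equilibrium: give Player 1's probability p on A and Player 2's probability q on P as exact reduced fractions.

P1 indiff ⇒ q·2+(1-q)·0 = q·0+(1-q)·3 ⇒ q(2) = (1-q)(3) ⇒ q = 3/5
P2 indiff ⇒ p·0+(1-p)·6 = p·10+(1-p)·0 ⇒ p(-10) = (1-p)(-6) ⇒ p = 3/8

p=3/8, q=3/5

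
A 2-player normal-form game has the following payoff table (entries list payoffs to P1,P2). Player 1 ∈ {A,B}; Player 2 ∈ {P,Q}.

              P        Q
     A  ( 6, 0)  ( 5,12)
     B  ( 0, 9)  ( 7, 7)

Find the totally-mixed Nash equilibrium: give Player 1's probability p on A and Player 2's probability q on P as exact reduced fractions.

(p,q) = (1/7, 1/4)

P1 indiff ⇒ q·6+(1-q)·5 = q·0+(1-q)·7 ⇒ q(6) = (1-q)(2) ⇒ q = 1/4
P2 indiff ⇒ p·0+(1-p)·9 = p·12+(1-p)·7 ⇒ p(-12) = (1-p)(-2) ⇒ p = 1/7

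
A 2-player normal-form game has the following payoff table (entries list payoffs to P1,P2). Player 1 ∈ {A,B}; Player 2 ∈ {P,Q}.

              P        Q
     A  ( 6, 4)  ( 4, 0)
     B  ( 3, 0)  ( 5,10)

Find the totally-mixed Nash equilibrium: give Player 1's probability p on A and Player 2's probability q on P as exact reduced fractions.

P1 indiff ⇒ q·6+(1-q)·4 = q·3+(1-q)·5 ⇒ q(3) = (1-q)(1) ⇒ q = 1/4
P2 indiff ⇒ p·4+(1-p)·0 = p·0+(1-p)·10 ⇒ p(4) = (1-p)(10) ⇒ p = 5/7

p=5/7, q=1/4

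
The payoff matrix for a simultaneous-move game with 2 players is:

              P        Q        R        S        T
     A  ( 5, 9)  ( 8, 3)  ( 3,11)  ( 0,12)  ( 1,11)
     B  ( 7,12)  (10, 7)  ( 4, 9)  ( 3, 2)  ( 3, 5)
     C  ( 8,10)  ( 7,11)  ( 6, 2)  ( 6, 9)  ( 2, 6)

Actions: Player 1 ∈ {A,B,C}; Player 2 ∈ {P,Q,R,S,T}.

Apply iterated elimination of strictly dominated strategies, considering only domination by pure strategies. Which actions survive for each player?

P1 drop A (B beats it: P:7>5 Q:10>8 R:4>3 S:3>0 T:3>1)
P2 drop R (P beats it: B:12>9 C:10>2)
P2 drop S (P beats it: B:12>2 C:10>9)
P2 drop T (P beats it: B:12>5 C:10>6)
P1→{B,C} P2→{P,Q}

Remaining: P1:{B,C} P2:{P,Q}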